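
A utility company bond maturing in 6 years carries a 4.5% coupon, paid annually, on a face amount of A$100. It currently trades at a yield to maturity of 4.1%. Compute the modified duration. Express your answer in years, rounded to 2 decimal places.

5.18 years

Periodic yield y = 0.041. First find Macaulay duration:
  t   CF        PV=CF/(1+0.041)^t    t·PV
  1         4.50         4.3228         4.3228
  2         4.50         4.1525         8.3050
  3         4.50         3.9890        11.9669
  4         4.50         3.8319        15.3274
  5         4.50         3.6809        18.4047
  6       104.50        82.1130       492.6780
  Σ                    102.0900       551.0048
P = 102.0900; Macaulay duration = 551.0048 / 102.0900 = 5.39724 years.
Modified duration = D_Mac / (1 + y) = 5.39724 / 1.041 = 5.18467 years.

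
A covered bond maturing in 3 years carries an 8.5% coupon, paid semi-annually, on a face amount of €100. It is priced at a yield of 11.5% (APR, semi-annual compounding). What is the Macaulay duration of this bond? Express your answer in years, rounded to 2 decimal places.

2.70 years

Periodic yield y = 0.0575. Discount each cash flow and weight by its period:
  t   CF        PV=CF/(1+0.0575)^t    t·PV
  1         4.25         4.0189         4.0189
  2         4.25         3.8004         7.6008
  3         4.25         3.5937        10.7812
  4         4.25         3.3983        13.5934
  5         4.25         3.2136        16.0678
  6       104.25        74.5408       447.2446
  Σ                     92.5657       499.3067
Price P = Σ PV = 92.5657.
Macaulay duration = Σ(t·PV) / P = 499.3067 / 92.5657 = 5.39408 half-year periods.
In years: 5.39408 / 2 = 2.69704 years.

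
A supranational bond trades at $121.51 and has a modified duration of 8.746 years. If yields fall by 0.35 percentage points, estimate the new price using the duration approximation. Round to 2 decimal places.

$125.23

Duration approximation: ΔP/P ≈ -D_mod · Δy = -8.746 × (-0.0035) = +0.030611.
New price ≈ 121.51 × (1 + 0.030611) = 125.22954261.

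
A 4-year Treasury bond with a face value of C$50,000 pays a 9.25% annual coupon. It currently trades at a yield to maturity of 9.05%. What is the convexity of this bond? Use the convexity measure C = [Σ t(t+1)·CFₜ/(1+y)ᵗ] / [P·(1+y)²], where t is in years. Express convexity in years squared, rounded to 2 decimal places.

14.16

With y = 0.0905:
  t   CF        PV=CF/(1+0.0905)^t    t·PV        t(t+1)·PV
  1     4,625.00     4,241.1738     4,241.1738       8,482.3475
  2     4,625.00     3,889.2011     7,778.4022      23,335.2065
  3     4,625.00     3,566.4384    10,699.3152      42,797.2608
  4    54,625.00    38,626.8035   154,507.2140     772,536.0701
  Σ                 50,323.6168   177,226.1051     847,150.8849
P = 50,323.6168.
Convexity = Σ t(t+1)·PV / [P·(1+y)²] = 847,150.8849 / (50,323.6168 × 1.189190) = 14.15590.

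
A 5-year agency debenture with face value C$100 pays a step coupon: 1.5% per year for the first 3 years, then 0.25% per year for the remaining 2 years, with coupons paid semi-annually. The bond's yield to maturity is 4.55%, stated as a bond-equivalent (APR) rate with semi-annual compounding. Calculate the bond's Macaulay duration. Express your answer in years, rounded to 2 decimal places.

4.83 years

Periodic yield y = 0.02275. Discount each cash flow and weight by its period:
  t   CF        PV=CF/(1+0.02275)^t    t·PV
  1        0.750         0.7333         0.7333
  2        0.750         0.7170         1.4340
  3        0.750         0.7011         2.1032
  4        0.750         0.6855         2.7418
  5        0.750         0.6702         3.3511
  6        0.750         0.6553         3.9318
  7        0.125         0.1068         0.7475
  8        0.125         0.1044         0.8353
  9        0.125         0.1021         0.9188
  10     100.125        79.9554       799.5537
  Σ                     84.4310       816.3506
Price P = Σ PV = 84.4310.
Macaulay duration = Σ(t·PV) / P = 816.3506 / 84.4310 = 9.66885 half-year periods.
In years: 9.66885 / 2 = 4.83442 years.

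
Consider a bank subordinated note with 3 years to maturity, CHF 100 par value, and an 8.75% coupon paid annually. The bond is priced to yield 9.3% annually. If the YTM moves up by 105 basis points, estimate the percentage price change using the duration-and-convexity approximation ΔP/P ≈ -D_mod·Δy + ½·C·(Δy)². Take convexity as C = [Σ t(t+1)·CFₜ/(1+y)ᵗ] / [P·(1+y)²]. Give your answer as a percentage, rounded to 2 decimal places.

With y = 0.093:
  t   CF        PV=CF/(1+0.093)^t    t·PV        t(t+1)·PV
  1         8.75         8.0055         8.0055          16.0110
  2         8.75         7.3243        14.6487          43.9460
  3       108.75        83.2854       249.8561         999.4246
  Σ                     98.6152       272.5103       1,059.3815
P = 98.6152; D_Mac = 2.76337 yrs; D_mod = 2.52824 yrs; C = 8.99225.
Duration effect: -2.52824 × (+0.0105) = -0.026547
Convexity effect: 0.5 × 8.99225 × (0.0105)² = +0.0004957
ΔP/P ≈ -0.026547 + 0.0004957 = -0.026051 = -2.6051%.

-2.61%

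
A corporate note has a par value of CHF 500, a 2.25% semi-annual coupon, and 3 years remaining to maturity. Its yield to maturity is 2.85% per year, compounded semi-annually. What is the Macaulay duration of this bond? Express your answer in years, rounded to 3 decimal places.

2.917 years

Periodic yield y = 0.01425. Discount each cash flow and weight by its period:
  t   CF        PV=CF/(1+0.01425)^t    t·PV
  1        5.625         5.5460         5.5460
  2        5.625         5.4681        10.9361
  3        5.625         5.3912        16.1737
  4        5.625         5.3155        21.2619
  5        5.625         5.2408        26.2040
  6      505.625       464.4708     2,786.8250
  Σ                    491.4323     2,866.9466
Price P = Σ PV = 491.4323.
Macaulay duration = Σ(t·PV) / P = 2,866.9466 / 491.4323 = 5.83386 half-year periods.
In years: 5.83386 / 2 = 2.91693 years.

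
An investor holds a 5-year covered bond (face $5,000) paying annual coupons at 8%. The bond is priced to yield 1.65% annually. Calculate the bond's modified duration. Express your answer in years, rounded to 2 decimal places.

4.33 years

Periodic yield y = 0.0165. First find Macaulay duration:
  t   CF        PV=CF/(1+0.0165)^t    t·PV
  1       400.00       393.5071       393.5071
  2       400.00       387.1197       774.2393
  3       400.00       380.8359     1,142.5076
  4       400.00       374.6541     1,498.6163
  5     5,400.00     4,975.7304    24,878.6522
  Σ                  6,511.8472    28,687.5226
P = 6,511.8472; Macaulay duration = 28,687.5226 / 6,511.8472 = 4.40544 years.
Modified duration = D_Mac / (1 + y) = 4.40544 / 1.0165 = 4.33393 years.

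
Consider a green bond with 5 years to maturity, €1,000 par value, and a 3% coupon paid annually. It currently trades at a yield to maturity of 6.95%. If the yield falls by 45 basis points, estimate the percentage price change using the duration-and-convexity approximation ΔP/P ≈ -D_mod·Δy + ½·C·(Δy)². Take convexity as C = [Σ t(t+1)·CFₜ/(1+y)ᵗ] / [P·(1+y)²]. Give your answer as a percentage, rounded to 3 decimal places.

With y = 0.0695:
  t   CF        PV=CF/(1+0.0695)^t    t·PV        t(t+1)·PV
  1        30.00        28.0505        28.0505          56.1010
  2        30.00        26.2277        52.4553         157.3660
  3        30.00        24.5233        73.5699         294.2796
  4        30.00        22.9297        91.7187         458.5937
  5     1,030.00       736.0940     3,680.4700      22,082.8201
  Σ                    837.8251     3,926.2645      23,049.1604
P = 837.8251; D_Mac = 4.68626 yrs; D_mod = 4.38173 yrs; C = 24.05139.
Duration effect: -4.38173 × (-0.0045) = +0.019718
Convexity effect: 0.5 × 24.05139 × (-0.0045)² = +0.0002435
ΔP/P ≈ +0.019718 + 0.0002435 = +0.019961 = +1.9961%.

+1.996%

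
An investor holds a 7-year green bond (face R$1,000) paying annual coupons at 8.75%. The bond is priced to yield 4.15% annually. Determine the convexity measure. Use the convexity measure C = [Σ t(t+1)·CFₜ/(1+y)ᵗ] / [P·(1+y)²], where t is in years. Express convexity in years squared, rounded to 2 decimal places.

38.99

With y = 0.0415:
  t   CF        PV=CF/(1+0.0415)^t    t·PV        t(t+1)·PV
  1        87.50        84.0134        84.0134         168.0269
  2        87.50        80.6658       161.3316         483.9949
  3        87.50        77.4516       232.3547         929.4188
  4        87.50        74.3654       297.4616       1,487.3081
  5        87.50        71.4022       357.0111       2,142.0664
  6        87.50        68.5571       411.3426       2,879.3980
  7     1,087.50       818.1150     5,726.8049      45,814.4390
  Σ                  1,274.5705     7,270.3199      53,904.6521
P = 1,274.5705.
Convexity = Σ t(t+1)·PV / [P·(1+y)²] = 53,904.6521 / (1,274.5705 × 1.084722) = 38.98916.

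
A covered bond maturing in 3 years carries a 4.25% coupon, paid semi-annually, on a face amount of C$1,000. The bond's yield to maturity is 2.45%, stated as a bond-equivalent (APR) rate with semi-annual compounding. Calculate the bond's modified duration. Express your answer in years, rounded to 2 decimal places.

2.82 years

Periodic yield y = 0.01225. First find Macaulay duration:
  t   CF        PV=CF/(1+0.01225)^t    t·PV
  1        21.25        20.9928        20.9928
  2        21.25        20.7388        41.4776
  3        21.25        20.4878        61.4634
  4        21.25        20.2399        80.9595
  5        21.25        19.9949        99.9747
  6     1,021.25       949.3041     5,695.8246
  Σ                  1,051.7583     6,000.6926
P = 1,051.7583; Macaulay duration = 6,000.6926 / 1,051.7583 = 5.70539 half-year periods = 2.85270 years.
Modified duration = D_Mac / (1 + y) = 2.85270 / 1.01225 = 2.81817 years.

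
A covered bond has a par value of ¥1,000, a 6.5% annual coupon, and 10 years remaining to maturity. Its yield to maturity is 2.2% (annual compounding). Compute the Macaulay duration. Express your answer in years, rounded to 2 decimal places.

8.04 years

Periodic yield y = 0.022. Discount each cash flow and weight by its year:
  t   CF        PV=CF/(1+0.022)^t    t·PV
  1        65.00        63.6008        63.6008
  2        65.00        62.2317       124.4634
  3        65.00        60.8921       182.6762
  4        65.00        59.5813       238.3251
  5        65.00        58.2987       291.4935
  6        65.00        57.0437       342.2624
  7        65.00        55.8158       390.7105
  8        65.00        54.6143       436.9142
  9        65.00        53.4386       480.9476
  10    1,065.00       856.7234     8,567.2344
  Σ                  1,382.2404    11,118.6282
Price P = Σ PV = 1,382.2404.
Macaulay duration = Σ(t·PV) / P = 11,118.6282 / 1,382.2404 = 8.04392 years.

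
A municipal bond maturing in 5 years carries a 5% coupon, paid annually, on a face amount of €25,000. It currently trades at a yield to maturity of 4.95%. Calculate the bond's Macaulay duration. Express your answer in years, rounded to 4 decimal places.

4.5465 years

Periodic yield y = 0.0495. Discount each cash flow and weight by its year:
  t   CF        PV=CF/(1+0.0495)^t    t·PV
  1     1,250.00     1,191.0434     1,191.0434
  2     1,250.00     1,134.8674     2,269.7348
  3     1,250.00     1,081.3410     3,244.0231
  4     1,250.00     1,030.3392     4,121.3570
  5    26,250.00    20,616.6023   103,083.0115
  Σ                 25,054.1933   113,909.1697
Price P = Σ PV = 25,054.1933.
Macaulay duration = Σ(t·PV) / P = 113,909.1697 / 25,054.1933 = 4.54651 years.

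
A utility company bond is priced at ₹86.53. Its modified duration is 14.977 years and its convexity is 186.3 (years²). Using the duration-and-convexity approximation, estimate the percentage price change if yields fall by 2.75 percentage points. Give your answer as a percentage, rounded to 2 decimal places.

+48.23%

Duration effect: -D_mod·Δy = -14.977 × (-0.0275) = +0.4118675
Convexity effect: ½·C·(Δy)² = 0.5 × 186.3 × (-0.0275)² = +0.0704446875
ΔP/P ≈ +0.4118675 + 0.0704446875 = +0.4823121875
= +48.23121875%.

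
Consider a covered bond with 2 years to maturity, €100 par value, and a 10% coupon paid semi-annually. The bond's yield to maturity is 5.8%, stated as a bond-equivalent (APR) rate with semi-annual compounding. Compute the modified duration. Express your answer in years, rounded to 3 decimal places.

Periodic yield y = 0.029. First find Macaulay duration:
  t   CF        PV=CF/(1+0.029)^t    t·PV
  1         5.00         4.8591         4.8591
  2         5.00         4.7221         9.4443
  3         5.00         4.5891        13.7672
  4       105.00        93.6543       374.6173
  Σ                    107.8246       402.6878
P = 107.8246; Macaulay duration = 402.6878 / 107.8246 = 3.73466 half-year periods = 1.86733 years.
Modified duration = D_Mac / (1 + y) = 1.86733 / 1.029 = 1.81470 years.

1.815 years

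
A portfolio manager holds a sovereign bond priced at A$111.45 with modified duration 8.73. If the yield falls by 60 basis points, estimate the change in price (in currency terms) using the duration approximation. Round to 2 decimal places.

Duration approximation: ΔP/P ≈ -D_mod · Δy = -8.73 × (-0.006) = +0.052380.
ΔP ≈ 111.45 × (+0.052380) = +5.837751.

+A$5.84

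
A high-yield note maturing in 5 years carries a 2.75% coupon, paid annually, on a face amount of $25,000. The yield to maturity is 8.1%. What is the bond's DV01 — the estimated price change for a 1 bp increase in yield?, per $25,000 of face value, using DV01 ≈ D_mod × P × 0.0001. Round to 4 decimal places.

Periodic yield y = 0.081.
  t   CF        PV=CF/(1+0.081)^t    t·PV
  1       687.50       635.9852       635.9852
  2       687.50       588.3304     1,176.6609
  3       687.50       544.2465     1,632.7394
  4       687.50       503.4657     2,013.8630
  5    25,687.50    17,401.7678    87,008.8390
  Σ                 19,673.7957    92,468.0875
P = 19,673.7957; D_Mac = 4.70006 yrs; D_mod = 4.34788 yrs.
DV01 ≈ 4.34788 × 19,673.7957 × 0.0001 = 8.553940.

$8.5539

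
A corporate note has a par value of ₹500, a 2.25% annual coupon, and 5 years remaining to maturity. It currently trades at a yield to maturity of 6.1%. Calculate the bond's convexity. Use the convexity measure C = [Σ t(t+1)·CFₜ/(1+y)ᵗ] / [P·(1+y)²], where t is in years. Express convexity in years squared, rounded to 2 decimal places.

24.96

With y = 0.061:
  t   CF        PV=CF/(1+0.061)^t    t·PV        t(t+1)·PV
  1        11.25        10.6032        10.6032          21.2064
  2        11.25         9.9936        19.9872          59.9616
  3        11.25         9.4190        28.2571         113.0284
  4        11.25         8.8775        35.5100         177.5501
  5       511.25       380.2388     1,901.1939      11,407.1632
  Σ                    419.1321     1,995.5514      11,778.9097
P = 419.1321.
Convexity = Σ t(t+1)·PV / [P·(1+y)²] = 11,778.9097 / (419.1321 × 1.125721) = 24.96453.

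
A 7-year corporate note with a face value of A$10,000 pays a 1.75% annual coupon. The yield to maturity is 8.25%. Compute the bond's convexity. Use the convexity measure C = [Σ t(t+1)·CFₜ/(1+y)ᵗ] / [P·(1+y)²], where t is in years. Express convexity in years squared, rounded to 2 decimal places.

43.75

With y = 0.0825:
  t   CF        PV=CF/(1+0.0825)^t    t·PV        t(t+1)·PV
  1       175.00       161.6628       161.6628         323.3256
  2       175.00       149.3421       298.6842         896.0526
  3       175.00       137.9604       413.8811       1,655.5244
  4       175.00       127.4461       509.7843       2,548.9213
  5       175.00       117.7331       588.6654       3,531.9925
  6       175.00       108.7604       652.5621       4,567.9349
  7    10,175.00     5,841.6977    40,891.8842     327,135.0740
  Σ                  6,644.6025    43,517.1242     340,658.8253
P = 6,644.6025.
Convexity = Σ t(t+1)·PV / [P·(1+y)²] = 340,658.8253 / (6,644.6025 × 1.171806) = 43.75169.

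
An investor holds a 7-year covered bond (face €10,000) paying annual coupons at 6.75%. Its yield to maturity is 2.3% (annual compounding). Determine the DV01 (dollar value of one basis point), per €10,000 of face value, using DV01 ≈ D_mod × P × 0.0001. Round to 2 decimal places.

€7.49

Periodic yield y = 0.023.
  t   CF        PV=CF/(1+0.023)^t    t·PV
  1       675.00       659.8240       659.8240
  2       675.00       644.9893     1,289.9786
  3       675.00       630.4881     1,891.4642
  4       675.00       616.3129     2,465.2515
  5       675.00       602.4564     3,012.2819
  6       675.00       588.9114     3,533.4685
  7    10,675.00     9,104.1299    63,728.9096
  Σ                 12,847.1120    76,581.1783
P = 12,847.1120; D_Mac = 5.96096 yrs; D_mod = 5.82694 yrs.
DV01 ≈ 5.82694 × 12,847.1120 × 0.0001 = 7.485941.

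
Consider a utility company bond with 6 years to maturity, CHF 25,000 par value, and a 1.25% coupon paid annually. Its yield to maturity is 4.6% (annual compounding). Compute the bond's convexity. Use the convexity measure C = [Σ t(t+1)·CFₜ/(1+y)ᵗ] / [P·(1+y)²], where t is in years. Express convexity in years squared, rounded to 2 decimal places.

36.66

With y = 0.046:
  t   CF        PV=CF/(1+0.046)^t    t·PV        t(t+1)·PV
  1       312.50       298.7572       298.7572         597.5143
  2       312.50       285.6187       571.2374       1,713.7123
  3       312.50       273.0580       819.1741       3,276.6965
  4       312.50       261.0498     1,044.1990       5,220.9950
  5       312.50       249.5696     1,247.8478       7,487.0866
  6    25,312.50    19,326.1316   115,956.7898     811,697.5288
  Σ                 20,694.1849   119,938.0053     829,993.5335
P = 20,694.1849.
Convexity = Σ t(t+1)·PV / [P·(1+y)²] = 829,993.5335 / (20,694.1849 × 1.094116) = 36.65751.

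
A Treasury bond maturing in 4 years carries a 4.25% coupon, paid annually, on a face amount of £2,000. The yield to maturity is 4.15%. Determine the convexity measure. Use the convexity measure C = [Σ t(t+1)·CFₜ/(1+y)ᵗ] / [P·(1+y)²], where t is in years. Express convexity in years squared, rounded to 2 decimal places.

With y = 0.0415:
  t   CF        PV=CF/(1+0.0415)^t    t·PV        t(t+1)·PV
  1        85.00        81.6131        81.6131         163.2261
  2        85.00        78.3611       156.7221         470.1664
  3        85.00        75.2387       225.7160         902.8640
  4     2,085.00     1,772.0214     7,088.0856      35,440.4280
  Σ                  2,007.2342     7,552.1368      36,976.6846
P = 2,007.2342.
Convexity = Σ t(t+1)·PV / [P·(1+y)²] = 36,976.6846 / (2,007.2342 × 1.084722) = 16.98288.

16.98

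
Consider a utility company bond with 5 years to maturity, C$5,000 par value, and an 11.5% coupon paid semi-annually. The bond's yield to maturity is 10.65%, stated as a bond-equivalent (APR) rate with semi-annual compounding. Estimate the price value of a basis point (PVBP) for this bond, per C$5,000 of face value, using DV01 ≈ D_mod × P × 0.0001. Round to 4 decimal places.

C$1.9392

Periodic yield y = 0.05325.
  t   CF        PV=CF/(1+0.05325)^t    t·PV
  1       287.50       272.9646       272.9646
  2       287.50       259.1641       518.3283
  3       287.50       246.0614       738.1841
  4       287.50       233.6211       934.4842
  5       287.50       221.8097     1,109.0484
  6       287.50       210.5955     1,263.5729
  7       287.50       199.9482     1,399.6376
  8       287.50       189.8393     1,518.7143
  9       287.50       180.2414     1,622.1729
  10    5,287.50     3,147.2823    31,472.8232
  Σ                  5,161.5277    40,849.9307
P = 5,161.5277; D_Mac = 7.91431 half-year periods = 3.95716 yrs; D_mod = 3.75709 yrs.
DV01 ≈ 3.75709 × 5,161.5277 × 0.0001 = 1.939232.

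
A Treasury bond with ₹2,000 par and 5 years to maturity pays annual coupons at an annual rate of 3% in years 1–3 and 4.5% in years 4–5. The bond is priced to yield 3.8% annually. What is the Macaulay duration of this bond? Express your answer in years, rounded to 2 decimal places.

Periodic yield y = 0.038. Discount each cash flow and weight by its year:
  t   CF        PV=CF/(1+0.038)^t    t·PV
  1        60.00        57.8035        57.8035
  2        60.00        55.6873       111.3747
  3        60.00        53.6487       160.9461
  4        90.00        77.5270       310.1081
  5     2,090.00     1,734.4409     8,672.2047
  Σ                  1,979.1075     9,312.4371
Price P = Σ PV = 1,979.1075.
Macaulay duration = Σ(t·PV) / P = 9,312.4371 / 1,979.1075 = 4.70537 years.

4.71 years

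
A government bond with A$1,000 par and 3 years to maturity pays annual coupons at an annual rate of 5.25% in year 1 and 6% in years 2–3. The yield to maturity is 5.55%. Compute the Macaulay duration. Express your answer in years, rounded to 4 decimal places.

Periodic yield y = 0.0555. Discount each cash flow and weight by its year:
  t   CF        PV=CF/(1+0.0555)^t    t·PV
  1        52.50        49.7395        49.7395
  2        60.00        53.8561       107.7122
  3     1,060.00       901.4282     2,704.2847
  Σ                  1,005.0238     2,861.7363
Price P = Σ PV = 1,005.0238.
Macaulay duration = Σ(t·PV) / P = 2,861.7363 / 1,005.0238 = 2.84743 years.

2.8474 years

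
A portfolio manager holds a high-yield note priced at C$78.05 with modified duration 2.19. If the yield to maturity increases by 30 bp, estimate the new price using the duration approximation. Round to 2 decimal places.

C$77.54

Duration approximation: ΔP/P ≈ -D_mod · Δy = -2.19 × (+0.003) = -0.006570.
New price ≈ 78.05 × (1 - 0.006570) = 77.5372115.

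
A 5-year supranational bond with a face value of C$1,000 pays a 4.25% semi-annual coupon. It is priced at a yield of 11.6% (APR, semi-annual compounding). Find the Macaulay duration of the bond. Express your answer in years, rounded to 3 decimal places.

Periodic yield y = 0.058. Discount each cash flow and weight by its period:
  t   CF        PV=CF/(1+0.058)^t    t·PV
  1        21.25        20.0851        20.0851
  2        21.25        18.9840        37.9680
  3        21.25        17.9433        53.8299
  4        21.25        16.9596        67.8385
  5        21.25        16.0299        80.1495
  6        21.25        15.1511        90.9068
  7        21.25        14.3205       100.2437
  8        21.25        13.5355       108.2838
  9        21.25        12.7935       115.1411
  10    1,021.25       581.1328     5,811.3281
  Σ                    726.9353     6,485.7744
Price P = Σ PV = 726.9353.
Macaulay duration = Σ(t·PV) / P = 6,485.7744 / 726.9353 = 8.92208 half-year periods.
In years: 8.92208 / 2 = 4.46104 years.

4.461 years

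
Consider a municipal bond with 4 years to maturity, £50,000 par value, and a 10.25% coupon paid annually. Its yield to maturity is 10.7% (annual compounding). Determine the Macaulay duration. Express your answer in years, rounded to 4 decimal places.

Periodic yield y = 0.107. Discount each cash flow and weight by its year:
  t   CF        PV=CF/(1+0.107)^t    t·PV
  1     5,125.00     4,629.6296     4,629.6296
  2     5,125.00     4,182.1406     8,364.2812
  3     5,125.00     3,777.9048    11,333.7143
  4    55,125.00    36,707.7799   146,831.1196
  Σ                 49,297.4549   171,158.7447
Price P = Σ PV = 49,297.4549.
Macaulay duration = Σ(t·PV) / P = 171,158.7447 / 49,297.4549 = 3.47196 years.

3.4720 years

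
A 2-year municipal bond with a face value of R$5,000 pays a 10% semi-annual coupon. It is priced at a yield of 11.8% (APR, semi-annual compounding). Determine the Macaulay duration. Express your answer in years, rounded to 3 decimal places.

Periodic yield y = 0.059. Discount each cash flow and weight by its period:
  t   CF        PV=CF/(1+0.059)^t    t·PV
  1       250.00       236.0718       236.0718
  2       250.00       222.9195       445.8390
  3       250.00       210.5000       631.5000
  4     5,250.00     4,174.2212    16,696.8849
  Σ                  4,843.7125    18,010.2958
Price P = Σ PV = 4,843.7125.
Macaulay duration = Σ(t·PV) / P = 18,010.2958 / 4,843.7125 = 3.71828 half-year periods.
In years: 3.71828 / 2 = 1.85914 years.

1.859 years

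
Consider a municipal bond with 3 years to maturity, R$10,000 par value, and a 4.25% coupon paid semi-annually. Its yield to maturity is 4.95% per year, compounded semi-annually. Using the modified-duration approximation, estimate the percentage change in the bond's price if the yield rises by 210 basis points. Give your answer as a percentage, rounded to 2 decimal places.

-5.83%

Periodic yield y = 0.02475. Modified duration first:
  t   CF        PV=CF/(1+0.02475)^t    t·PV
  1       212.50       207.3677       207.3677
  2       212.50       202.3593       404.7185
  3       212.50       197.4718       592.4155
  4       212.50       192.7024       770.8098
  5       212.50       188.0483       940.2413
  6    10,212.50     8,819.1049    52,914.6293
  Σ                  9,807.0543    55,830.1820
P = 9,807.0543; D_Mac = 5.69286 half-year periods = 2.84643 yrs; D_mod = 2.84643/(1+0.02475) = 2.77768 yrs.
ΔP/P ≈ -D_mod · Δy = -2.77768 × (+0.021) = -0.058331 = -5.8331%.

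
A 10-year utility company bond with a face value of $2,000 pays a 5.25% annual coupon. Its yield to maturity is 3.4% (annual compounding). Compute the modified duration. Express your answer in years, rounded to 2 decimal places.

Periodic yield y = 0.034. First find Macaulay duration:
  t   CF        PV=CF/(1+0.034)^t    t·PV
  1       105.00       101.5474       101.5474
  2       105.00        98.2083       196.4166
  3       105.00        94.9790       284.9371
  4       105.00        91.8559       367.4237
  5       105.00        88.8355       444.1776
  6       105.00        85.9144       515.4865
  7       105.00        83.0894       581.6257
  8       105.00        80.3572       642.8579
  9       105.00        77.7149       699.4344
  10    2,105.00     1,506.7691    15,067.6913
  Σ                  2,309.2712    18,901.5980
P = 2,309.2712; Macaulay duration = 18,901.5980 / 2,309.2712 = 8.18509 years.
Modified duration = D_Mac / (1 + y) = 8.18509 / 1.034 = 7.91595 years.

7.92 years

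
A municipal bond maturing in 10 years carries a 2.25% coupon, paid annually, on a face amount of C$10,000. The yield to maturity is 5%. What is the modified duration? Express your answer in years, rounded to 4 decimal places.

Periodic yield y = 0.05. First find Macaulay duration:
  t   CF        PV=CF/(1+0.05)^t    t·PV
  1       225.00       214.2857       214.2857
  2       225.00       204.0816       408.1633
  3       225.00       194.3635       583.0904
  4       225.00       185.1081       740.4322
  5       225.00       176.2934       881.4669
  6       225.00       167.8985     1,007.3908
  7       225.00       159.9033     1,119.3231
  8       225.00       152.2889     1,218.3109
  9       225.00       145.0370     1,305.3331
  10   10,225.00     6,277.2630    62,772.6302
  Σ                  7,876.5229    70,250.4265
P = 7,876.5229; Macaulay duration = 70,250.4265 / 7,876.5229 = 8.91896 years.
Modified duration = D_Mac / (1 + y) = 8.91896 / 1.05 = 8.49425 years.

8.4943 years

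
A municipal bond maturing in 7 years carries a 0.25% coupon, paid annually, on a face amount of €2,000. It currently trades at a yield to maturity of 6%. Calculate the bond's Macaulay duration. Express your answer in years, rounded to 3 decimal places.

Periodic yield y = 0.06. Discount each cash flow and weight by its year:
  t   CF        PV=CF/(1+0.06)^t    t·PV
  1         5.00         4.7170         4.7170
  2         5.00         4.4500         8.9000
  3         5.00         4.1981        12.5943
  4         5.00         3.9605        15.8419
  5         5.00         3.7363        18.6815
  6         5.00         3.5248        21.1488
  7     2,005.00     1,333.4395     9,334.0766
  Σ                  1,358.0261     9,415.9600
Price P = Σ PV = 1,358.0261.
Macaulay duration = Σ(t·PV) / P = 9,415.9600 / 1,358.0261 = 6.93356 years.

6.934 years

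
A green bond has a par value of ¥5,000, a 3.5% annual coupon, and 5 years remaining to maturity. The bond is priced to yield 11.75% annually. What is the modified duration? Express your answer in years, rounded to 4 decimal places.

4.1142 years

Periodic yield y = 0.1175. First find Macaulay duration:
  t   CF        PV=CF/(1+0.1175)^t    t·PV
  1       175.00       156.5996       156.5996
  2       175.00       140.1338       280.2677
  3       175.00       125.3994       376.1982
  4       175.00       112.2142       448.8569
  5     5,175.00     2,969.4273    14,847.1364
  Σ                  3,503.7743    16,109.0587
P = 3,503.7743; Macaulay duration = 16,109.0587 / 3,503.7743 = 4.59763 years.
Modified duration = D_Mac / (1 + y) = 4.59763 / 1.1175 = 4.11421 years.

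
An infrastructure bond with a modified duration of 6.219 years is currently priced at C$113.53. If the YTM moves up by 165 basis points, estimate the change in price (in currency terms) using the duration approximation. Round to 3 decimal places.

-C$11.650

Duration approximation: ΔP/P ≈ -D_mod · Δy = -6.219 × (+0.0165) = -0.1026135.
ΔP ≈ 113.53 × (-0.1026135) = -11.649710655.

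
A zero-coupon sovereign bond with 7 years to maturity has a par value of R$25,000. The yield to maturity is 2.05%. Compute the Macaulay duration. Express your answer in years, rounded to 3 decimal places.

A zero-coupon bond has a single cash flow at maturity, so its Macaulay duration equals its maturity: 7 years.

7.000 years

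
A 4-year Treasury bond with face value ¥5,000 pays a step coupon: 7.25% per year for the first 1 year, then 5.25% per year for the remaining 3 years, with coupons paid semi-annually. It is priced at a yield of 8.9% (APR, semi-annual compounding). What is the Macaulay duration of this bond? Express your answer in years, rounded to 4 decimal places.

Periodic yield y = 0.0445. Discount each cash flow and weight by its period:
  t   CF        PV=CF/(1+0.0445)^t    t·PV
  1       181.25       173.5280       173.5280
  2       181.25       166.1350       332.2700
  3       131.25       115.1792       345.5375
  4       131.25       110.2721       441.0883
  5       131.25       105.5740       527.8701
  6       131.25       101.0761       606.4568
  7       131.25        96.7699       677.3892
  8     5,131.25     3,622.0598    28,976.4786
  Σ                  4,490.5941    32,080.6186
Price P = Σ PV = 4,490.5941.
Macaulay duration = Σ(t·PV) / P = 32,080.6186 / 4,490.5941 = 7.14396 half-year periods.
In years: 7.14396 / 2 = 3.57198 years.

3.5720 years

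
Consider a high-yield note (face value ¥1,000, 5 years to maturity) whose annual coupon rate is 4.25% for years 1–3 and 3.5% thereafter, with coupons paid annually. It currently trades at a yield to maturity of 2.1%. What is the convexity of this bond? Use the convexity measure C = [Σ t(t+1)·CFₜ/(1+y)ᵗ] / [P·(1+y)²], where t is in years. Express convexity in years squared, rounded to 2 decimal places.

25.97

With y = 0.021:
  t   CF        PV=CF/(1+0.021)^t    t·PV        t(t+1)·PV
  1        42.50        41.6259        41.6259          83.2517
  2        42.50        40.7697        81.5394         244.6182
  3        42.50        39.9311       119.7934         479.1737
  4        35.00        32.2081       128.8324         644.1620
  5     1,035.00       932.8496     4,664.2481      27,985.4886
  Σ                  1,087.3844     5,036.0392      29,436.6941
P = 1,087.3844.
Convexity = Σ t(t+1)·PV / [P·(1+y)²] = 29,436.6941 / (1,087.3844 × 1.042441) = 25.96895.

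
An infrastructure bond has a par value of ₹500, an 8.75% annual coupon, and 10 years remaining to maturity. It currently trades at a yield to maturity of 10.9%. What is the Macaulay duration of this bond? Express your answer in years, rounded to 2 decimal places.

6.84 years

Periodic yield y = 0.109. Discount each cash flow and weight by its year:
  t   CF        PV=CF/(1+0.109)^t    t·PV
  1        43.75        39.4500        39.4500
  2        43.75        35.5725        71.1451
  3        43.75        32.0762        96.2287
  4        43.75        28.9236       115.6943
  5        43.75        26.0808       130.4038
  6        43.75        23.5174       141.1042
  7        43.75        21.2059       148.4415
  8        43.75        19.1217       152.9733
  9        43.75        17.2423       155.1803
  10      543.75       193.2341     1,932.3412
  Σ                    436.4244     2,982.9624
Price P = Σ PV = 436.4244.
Macaulay duration = Σ(t·PV) / P = 2,982.9624 / 436.4244 = 6.83500 years.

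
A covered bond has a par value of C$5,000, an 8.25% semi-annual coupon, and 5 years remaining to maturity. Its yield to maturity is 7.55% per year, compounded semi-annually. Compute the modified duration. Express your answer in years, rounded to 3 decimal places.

4.057 years

Periodic yield y = 0.03775. First find Macaulay duration:
  t   CF        PV=CF/(1+0.03775)^t    t·PV
  1       206.25       198.7473       198.7473
  2       206.25       191.5175       383.0350
  3       206.25       184.5507       553.6521
  4       206.25       177.8374       711.3494
  5       206.25       171.3682       856.8410
  6       206.25       165.1344       990.8063
  7       206.25       159.1273     1,113.8913
  8       206.25       153.3388     1,226.7103
  9       206.25       147.7608     1,329.8473
  10    5,206.25     3,594.1616    35,941.6159
  Σ                  5,143.5440    43,306.4959
P = 5,143.5440; Macaulay duration = 43,306.4959 / 5,143.5440 = 8.41958 half-year periods = 4.20979 years.
Modified duration = D_Mac / (1 + y) = 4.20979 / 1.03775 = 4.05665 years.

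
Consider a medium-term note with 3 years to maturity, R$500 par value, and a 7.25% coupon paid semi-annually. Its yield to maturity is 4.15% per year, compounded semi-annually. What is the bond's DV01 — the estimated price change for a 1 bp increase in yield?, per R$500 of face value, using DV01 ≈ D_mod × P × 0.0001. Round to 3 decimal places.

R$0.147

Periodic yield y = 0.02075.
  t   CF        PV=CF/(1+0.02075)^t    t·PV
  1       18.125        17.7566        17.7566
  2       18.125        17.3956        34.7912
  3       18.125        17.0420        51.1259
  4       18.125        16.6955        66.7822
  5       18.125        16.3561        81.7807
  6      518.125       458.0556     2,748.3337
  Σ                    543.3014     3,000.5703
P = 543.3014; D_Mac = 5.52285 half-year periods = 2.76142 yrs; D_mod = 2.70529 yrs.
DV01 ≈ 2.70529 × 543.3014 × 0.0001 = 0.146979.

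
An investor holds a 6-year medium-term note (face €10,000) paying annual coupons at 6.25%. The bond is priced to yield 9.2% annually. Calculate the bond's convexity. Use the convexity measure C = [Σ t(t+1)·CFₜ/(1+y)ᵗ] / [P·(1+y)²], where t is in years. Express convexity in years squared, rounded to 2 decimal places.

With y = 0.092:
  t   CF        PV=CF/(1+0.092)^t    t·PV        t(t+1)·PV
  1       625.00       572.3443       572.3443       1,144.6886
  2       625.00       524.1248     1,048.2497       3,144.7490
  3       625.00       479.9678     1,439.9034       5,759.6136
  4       625.00       439.5310     1,758.1238       8,790.6190
  5       625.00       402.5009     2,012.5044      12,075.0262
  6    10,625.00     6,266.0392    37,596.2353     263,173.6470
  Σ                  8,684.5080    44,427.3609     294,088.3435
P = 8,684.5080.
Convexity = Σ t(t+1)·PV / [P·(1+y)²] = 294,088.3435 / (8,684.5080 × 1.192464) = 28.39797.

28.40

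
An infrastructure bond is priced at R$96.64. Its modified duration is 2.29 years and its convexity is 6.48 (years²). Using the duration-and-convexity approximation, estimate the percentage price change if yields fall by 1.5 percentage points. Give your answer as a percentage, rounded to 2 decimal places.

+3.51%

Duration effect: -D_mod·Δy = -2.29 × (-0.015) = +0.034350
Convexity effect: ½·C·(Δy)² = 0.5 × 6.48 × (-0.015)² = +0.0007290
ΔP/P ≈ +0.034350 + 0.0007290 = +0.035079
= +3.5079%.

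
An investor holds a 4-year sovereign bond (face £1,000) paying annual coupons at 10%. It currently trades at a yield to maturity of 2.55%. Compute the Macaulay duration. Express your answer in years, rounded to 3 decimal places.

3.550 years

Periodic yield y = 0.0255. Discount each cash flow and weight by its year:
  t   CF        PV=CF/(1+0.0255)^t    t·PV
  1       100.00        97.5134        97.5134
  2       100.00        95.0886       190.1773
  3       100.00        92.7242       278.1725
  4     1,100.00       994.6036     3,978.4144
  Σ                  1,279.9298     4,544.2776
Price P = Σ PV = 1,279.9298.
Macaulay duration = Σ(t·PV) / P = 4,544.2776 / 1,279.9298 = 3.55041 years.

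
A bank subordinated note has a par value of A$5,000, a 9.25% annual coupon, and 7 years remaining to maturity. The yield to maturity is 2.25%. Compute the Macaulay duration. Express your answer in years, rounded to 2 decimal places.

Periodic yield y = 0.0225. Discount each cash flow and weight by its year:
  t   CF        PV=CF/(1+0.0225)^t    t·PV
  1       462.50       452.3227       452.3227
  2       462.50       442.3694       884.7389
  3       462.50       432.6351     1,297.9054
  4       462.50       423.1150     1,692.4602
  5       462.50       413.8044     2,069.0222
  6       462.50       404.6987     2,428.1924
  7     5,462.50     4,674.6407    32,722.4847
  Σ                  7,243.5862    41,547.1265
Price P = Σ PV = 7,243.5862.
Macaulay duration = Σ(t·PV) / P = 41,547.1265 / 7,243.5862 = 5.73571 years.

5.74 years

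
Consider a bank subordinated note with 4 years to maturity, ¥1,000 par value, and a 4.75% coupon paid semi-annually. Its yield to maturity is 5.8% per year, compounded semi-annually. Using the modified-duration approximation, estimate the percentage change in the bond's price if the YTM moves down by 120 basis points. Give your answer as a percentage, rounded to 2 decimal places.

Periodic yield y = 0.029. Modified duration first:
  t   CF        PV=CF/(1+0.029)^t    t·PV
  1        23.75        23.0807        23.0807
  2        23.75        22.4302        44.8604
  3        23.75        21.7980        65.3941
  4        23.75        21.1837        84.7349
  5        23.75        20.5867       102.9335
  6        23.75        20.0065       120.0391
  7        23.75        19.4427       136.0987
  8     1,023.75       814.4622     6,515.6974
  Σ                    962.9907     7,092.8387
P = 962.9907; D_Mac = 7.36543 half-year periods = 3.68271 yrs; D_mod = 3.68271/(1+0.029) = 3.57893 yrs.
ΔP/P ≈ -D_mod · Δy = -3.57893 × (-0.012) = +0.042947 = +4.2947%.

+4.29%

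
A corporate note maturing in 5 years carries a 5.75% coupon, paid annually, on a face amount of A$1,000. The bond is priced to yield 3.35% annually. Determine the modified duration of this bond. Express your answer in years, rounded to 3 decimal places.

4.368 years

Periodic yield y = 0.0335. First find Macaulay duration:
  t   CF        PV=CF/(1+0.0335)^t    t·PV
  1        57.50        55.6362        55.6362
  2        57.50        53.8328       107.6656
  3        57.50        52.0878       156.2635
  4        57.50        50.3995       201.5979
  5     1,057.50       896.8668     4,484.3342
  Σ                  1,108.8231     5,005.4974
P = 1,108.8231; Macaulay duration = 5,005.4974 / 1,108.8231 = 4.51424 years.
Modified duration = D_Mac / (1 + y) = 4.51424 / 1.0335 = 4.36792 years.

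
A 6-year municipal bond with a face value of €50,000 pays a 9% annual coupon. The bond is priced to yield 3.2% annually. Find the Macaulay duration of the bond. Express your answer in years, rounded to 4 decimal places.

Periodic yield y = 0.032. Discount each cash flow and weight by its year:
  t   CF        PV=CF/(1+0.032)^t    t·PV
  1     4,500.00     4,360.4651     4,360.4651
  2     4,500.00     4,225.2569     8,450.5138
  3     4,500.00     4,094.2412    12,282.7235
  4     4,500.00     3,967.2880    15,869.1519
  5     4,500.00     3,844.2713    19,221.3564
  6    54,500.00    45,114.7254   270,688.3525
  Σ                 65,606.2479   330,872.5633
Price P = Σ PV = 65,606.2479.
Macaulay duration = Σ(t·PV) / P = 330,872.5633 / 65,606.2479 = 5.04331 years.

5.0433 years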